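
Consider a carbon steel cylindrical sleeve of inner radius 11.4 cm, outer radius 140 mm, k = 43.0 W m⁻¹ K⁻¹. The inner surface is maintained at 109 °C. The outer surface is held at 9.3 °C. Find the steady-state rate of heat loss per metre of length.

Q' = 131 kW/m

Q' = 2πk·ΔT/ln(r₂/r₁) = 2π × 43.0 × 99.7 / ln(0.140/0.114) = 1.31×10^5 W/m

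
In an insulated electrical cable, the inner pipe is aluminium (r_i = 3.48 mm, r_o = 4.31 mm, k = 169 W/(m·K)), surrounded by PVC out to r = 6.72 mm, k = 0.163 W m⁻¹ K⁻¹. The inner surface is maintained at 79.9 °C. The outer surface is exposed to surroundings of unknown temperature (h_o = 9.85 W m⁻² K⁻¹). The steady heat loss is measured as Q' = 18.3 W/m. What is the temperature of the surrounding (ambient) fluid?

T_out = 28.0 °C

Sum the resistances:
  R'_aluminium = ln(0.00431/0.00348)/(2πk) = 0.2139/(2π·169) = 2.014×10^-4 m·K/W
  R'_PVC = ln(0.00672/0.00431)/(2πk) = 0.4442/(2π·0.163) = 0.4337 m·K/W
  R'_conv,out = 1/(2πr h) = 1/(2π·0.00672·9.85) = 2.404 m·K/W
ΣR = 2.838 m·K/W
ΔT = Q'·ΣR = 18.3 × 2.838 = 51.94 K
Heat flows outward, so T_out = T_in − ΔT = 79.9 − 51.94 = 28.0 °C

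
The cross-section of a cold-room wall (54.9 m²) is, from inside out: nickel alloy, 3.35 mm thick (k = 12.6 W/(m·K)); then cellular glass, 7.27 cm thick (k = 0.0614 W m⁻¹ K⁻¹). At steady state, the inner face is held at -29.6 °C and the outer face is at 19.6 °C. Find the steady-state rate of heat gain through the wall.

Treat each layer as a resistance in series:
  R_nickel alloy = L/(kA) = 0.00335/(12.6·54.9) = 4.843×10^-6 K/W
  R_cellular glass = L/(kA) = 0.0727/(0.0614·54.9) = 0.02157 K/W
ΣR = 4.843×10^-6 + 0.02157 = 0.02157 K/W
Q = ΔT/ΣR = (-29.6 °C − 19.6 °C)/0.02157 = -2280 W
(Negative Q ⇒ heat flows inward; heat gain = 2280 W.)

Q = 2.28 kW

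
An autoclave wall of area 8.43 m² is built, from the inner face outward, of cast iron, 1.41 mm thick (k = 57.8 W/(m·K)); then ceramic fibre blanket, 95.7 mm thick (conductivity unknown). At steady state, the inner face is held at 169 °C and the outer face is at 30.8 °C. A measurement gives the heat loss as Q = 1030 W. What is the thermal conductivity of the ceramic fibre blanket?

ΣR = ΔT/Q = |169 − 30.8|/1030 = 0.1342 K/W
Known resistances:
  R_cast iron = L/(kA) = 0.00141/(57.8·8.43) = 2.894×10^-6 K/W
R_ceramic fibre blanket = ΣR − ΣR_known = 0.1342 − 2.894×10^-6 = 0.1342 K/W
L/(kA) = 0.1342 ⇒ k = 0.0957/(0.1342·8.43) = 0.0846 W/m·K

k = 0.0846 W/m·K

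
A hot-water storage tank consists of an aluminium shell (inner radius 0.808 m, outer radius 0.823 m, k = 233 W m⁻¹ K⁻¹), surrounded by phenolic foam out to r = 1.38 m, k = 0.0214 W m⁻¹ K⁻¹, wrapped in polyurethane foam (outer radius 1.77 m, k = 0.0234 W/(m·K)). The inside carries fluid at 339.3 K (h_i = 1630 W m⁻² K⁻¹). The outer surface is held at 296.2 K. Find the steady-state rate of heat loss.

Resistance network (inner→outer):
  R_conv,in = 1/(4πr²h) = 1/(4π·0.808²·1630) = 7.478×10^-5 K/W
  R_aluminium = (1/0.808 − 1/0.823)/(4πk) = 0.02256/(4π·233) = 7.704×10^-6 K/W
  R_phenolic foam = (1/0.823 − 1/1.38)/(4πk) = 0.4904/(4π·0.0214) = 1.824 K/W
  R_polyurethane foam = (1/1.38 − 1/1.77)/(4πk) = 0.1597/(4π·0.0234) = 0.5430 K/W
ΣR = 7.478×10^-5 + 7.704×10^-6 + 1.824 + 0.5430 = 2.367 K/W
Q = ΔT/ΣR = (339.3 K − 296.2 K)/2.367 = 18.2 W

Q = 18.2 W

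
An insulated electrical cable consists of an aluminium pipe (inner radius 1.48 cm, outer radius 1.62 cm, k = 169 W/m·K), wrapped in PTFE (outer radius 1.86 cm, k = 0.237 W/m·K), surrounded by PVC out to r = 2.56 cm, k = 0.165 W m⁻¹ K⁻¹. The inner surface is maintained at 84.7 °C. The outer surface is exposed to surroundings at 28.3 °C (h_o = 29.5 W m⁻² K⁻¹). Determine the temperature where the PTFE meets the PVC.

Resistance network (inner→outer):
  R'_aluminium = ln(0.0162/0.0148)/(2πk) = 0.09038/(2π·169) = 8.512×10^-5 m·K/W
  R'_PTFE = ln(0.0186/0.0162)/(2πk) = 0.1382/(2π·0.237) = 0.09277 m·K/W
  R'_PVC = ln(0.0256/0.0186)/(2πk) = 0.3194/(2π·0.165) = 0.3081 m·K/W
  R'_conv,out = 1/(2πr h) = 1/(2π·0.0256·29.5) = 0.2107 m·K/W
ΣR = 8.512×10^-5 + 0.09277 + 0.3081 + 0.2107 = 0.6117 m·K/W
Q' = ΔT/ΣR = (84.7 °C − 28.3 °C)/0.6117 = 92.20 W/m
From the inner boundary to the PTFE/PVC interface, ΣR_partial = 0.09286 m·K/W.
T_interface = T_in − Q'·ΣR_partial = 84.7 °C − (92.20)(0.09286) = 76.1 °C

T = 76.1 °C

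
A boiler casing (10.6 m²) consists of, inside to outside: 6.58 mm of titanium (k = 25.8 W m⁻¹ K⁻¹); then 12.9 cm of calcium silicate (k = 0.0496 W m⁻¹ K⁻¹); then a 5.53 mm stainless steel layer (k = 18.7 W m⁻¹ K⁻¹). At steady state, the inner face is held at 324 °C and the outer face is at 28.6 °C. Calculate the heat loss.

Resistance network (inner→outer):
  R_titanium = L/(kA) = 0.00658/(25.8·10.6) = 2.406×10^-5 K/W
  R_calcium silicate = L/(kA) = 0.129/(0.0496·10.6) = 0.2454 K/W
  R_stainless steel = L/(kA) = 0.00553/(18.7·10.6) = 2.790×10^-5 K/W
ΣR = 2.406×10^-5 + 0.2454 + 2.790×10^-5 = 0.2455 K/W
Q = ΔT/ΣR = (324 °C − 28.6 °C)/0.2455 = 1200 W

Q = 1200 W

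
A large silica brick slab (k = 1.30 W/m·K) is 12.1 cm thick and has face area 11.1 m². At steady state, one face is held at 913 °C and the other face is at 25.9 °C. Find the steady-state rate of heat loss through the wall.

Q = kA·ΔT/L = 1.30 × 11.1 × |913 °C − 25.9 °C| / 0.121 = 1.06×10^5 W

Q = 1.06×10^5 W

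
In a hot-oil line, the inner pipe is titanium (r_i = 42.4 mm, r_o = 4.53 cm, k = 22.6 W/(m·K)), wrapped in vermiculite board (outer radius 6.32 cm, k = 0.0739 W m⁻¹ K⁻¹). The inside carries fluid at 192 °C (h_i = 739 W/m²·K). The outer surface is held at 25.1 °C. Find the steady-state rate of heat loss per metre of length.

Q' = 231 W/m

Resistance network (inner→outer):
  R'_conv,in = 1/(2πr h) = 1/(2π·0.0424·739) = 0.005079 m·K/W
  R'_titanium = ln(0.0453/0.0424)/(2πk) = 0.06616/(2π·22.6) = 4.659×10^-4 m·K/W
  R'_vermiculite board = ln(0.0632/0.0453)/(2πk) = 0.3330/(2π·0.0739) = 0.7172 m·K/W
ΣR = 0.005079 + 4.659×10^-4 + 0.7172 = 0.7227 m·K/W
Q' = ΔT/ΣR = (192 °C − 25.1 °C)/0.7227 = 231 W/m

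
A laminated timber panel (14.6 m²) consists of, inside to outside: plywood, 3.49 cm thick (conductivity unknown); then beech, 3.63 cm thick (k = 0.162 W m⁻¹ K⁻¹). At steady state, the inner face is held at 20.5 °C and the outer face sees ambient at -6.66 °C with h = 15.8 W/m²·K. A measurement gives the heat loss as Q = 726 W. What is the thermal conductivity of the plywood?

ΣR = ΔT/Q = |20.5 − -6.66|/726 = 0.03741 K/W
Known resistances:
  R_beech = L/(kA) = 0.0363/(0.162·14.6) = 0.01535 K/W
  R_conv,out = 1/(hA) = 1/(15.8·14.6) = 0.004335 K/W
R_plywood = ΣR − ΣR_known = 0.03741 − 0.01969 = 0.01772 K/W
L/(kA) = 0.01772 ⇒ k = 0.0349/(0.01772·14.6) = 0.135 W/m·K

k = 0.135 W/m·K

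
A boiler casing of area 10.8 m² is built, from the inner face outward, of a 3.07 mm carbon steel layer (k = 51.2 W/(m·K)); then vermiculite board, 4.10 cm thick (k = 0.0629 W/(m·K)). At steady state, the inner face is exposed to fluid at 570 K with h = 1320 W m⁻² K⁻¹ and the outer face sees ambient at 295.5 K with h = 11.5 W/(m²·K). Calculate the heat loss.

Treat each layer as a resistance in series:
  R_conv,in = 1/(hA) = 1/(1320·10.8) = 7.015×10^-5 K/W
  R_carbon steel = L/(kA) = 0.00307/(51.2·10.8) = 5.552×10^-6 K/W
  R_vermiculite board = L/(kA) = 0.0410/(0.0629·10.8) = 0.06035 K/W
  R_conv,out = 1/(hA) = 1/(11.5·10.8) = 0.008052 K/W
ΣR = 7.015×10^-5 + 5.552×10^-6 + 0.06035 + 0.008052 = 0.06848 K/W
Q = ΔT/ΣR = (570 K − 295.5 K)/0.06848 = 4010 W

Q = 4010 W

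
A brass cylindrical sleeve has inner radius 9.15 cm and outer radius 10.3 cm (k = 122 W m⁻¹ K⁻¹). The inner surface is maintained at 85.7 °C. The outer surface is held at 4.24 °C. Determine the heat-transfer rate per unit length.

Q' = 2πk·ΔT/ln(r₂/r₁) = 2π × 122 × 81.46 / ln(0.103/0.0915) = 5.27×10^5 W/m

Q' = 527 kW/m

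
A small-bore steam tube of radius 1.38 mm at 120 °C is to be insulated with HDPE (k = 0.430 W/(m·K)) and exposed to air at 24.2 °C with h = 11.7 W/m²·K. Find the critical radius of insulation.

r_cr = 3.68 cm

For a cylinder, r_cr = k_ins/h = 0.430/11.7 = 0.0368 m = 3.68 cm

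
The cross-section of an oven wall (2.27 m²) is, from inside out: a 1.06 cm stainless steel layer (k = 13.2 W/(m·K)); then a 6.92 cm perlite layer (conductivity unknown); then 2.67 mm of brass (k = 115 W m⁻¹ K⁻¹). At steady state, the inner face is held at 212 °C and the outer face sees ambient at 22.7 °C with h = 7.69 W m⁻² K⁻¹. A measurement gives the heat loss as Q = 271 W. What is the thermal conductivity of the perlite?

ΣR = ΔT/Q = |212 − 22.7|/271 = 0.6985 K/W
Known resistances:
  R_stainless steel = L/(kA) = 0.0106/(13.2·2.27) = 3.538×10^-4 K/W
  R_brass = L/(kA) = 0.00267/(115·2.27) = 1.023×10^-5 K/W
  R_conv,out = 1/(hA) = 1/(7.69·2.27) = 0.05729 K/W
R_perlite = ΣR − ΣR_known = 0.6985 − 0.05765 = 0.6409 K/W
L/(kA) = 0.6409 ⇒ k = 0.0692/(0.6409·2.27) = 0.0476 W/m·K

k = 0.0476 W/m·K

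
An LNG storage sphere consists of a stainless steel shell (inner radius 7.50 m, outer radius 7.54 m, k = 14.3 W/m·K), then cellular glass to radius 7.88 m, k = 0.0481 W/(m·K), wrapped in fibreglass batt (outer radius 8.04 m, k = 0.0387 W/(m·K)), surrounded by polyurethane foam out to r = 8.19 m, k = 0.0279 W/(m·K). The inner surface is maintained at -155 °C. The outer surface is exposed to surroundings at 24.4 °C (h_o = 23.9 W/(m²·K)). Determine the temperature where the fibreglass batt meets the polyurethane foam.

T = -31.0 °C

Treat each layer as a resistance in series:
  R_stainless steel = (1/7.50 − 1/7.54)/(4πk) = 7.073×10^-4/(4π·14.3) = 3.936×10^-6 K/W
  R_cellular glass = (1/7.54 − 1/7.88)/(4πk) = 0.005722/(4π·0.0481) = 0.009467 K/W
  R_fibreglass batt = (1/7.88 − 1/8.04)/(4πk) = 0.002525/(4π·0.0387) = 0.005193 K/W
  R_polyurethane foam = (1/8.04 − 1/8.19)/(4πk) = 0.002278/(4π·0.0279) = 0.006497 K/W
  R_conv,out = 1/(4πr²h) = 1/(4π·8.19²·23.9) = 4.964×10^-5 K/W
ΣR = 3.936×10^-6 + 0.009467 + 0.005193 + 0.006497 + 4.964×10^-5 = 0.02121 K/W
Q = ΔT/ΣR = (-155 °C − 24.4 °C)/0.02121 = -8458 W
From the inner boundary to the fibreglass batt/polyurethane foam interface, ΣR_partial = 0.01466 K/W.
T_interface = T_in − Q·ΣR_partial = -155 °C − (-8458)(0.01466) = -31.0 °C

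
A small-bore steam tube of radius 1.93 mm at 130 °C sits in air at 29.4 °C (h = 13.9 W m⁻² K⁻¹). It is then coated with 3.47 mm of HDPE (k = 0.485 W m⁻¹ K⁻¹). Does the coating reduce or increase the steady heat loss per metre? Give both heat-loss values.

Critical radius for a cylinder: r_cr = k/h = 0.0349 m = 3.49 cm.
Outer radius after coating: r₂ = 0.00193 + 0.00347 = 0.00540 m.
Since r₁ < r_cr and r₂ ≤ r_cr, the coating moves toward the maximum at r_cr — heat loss rises.
Bare: R = 1/(2πr₁h) = 5.933 m·K/W; Q = 100.6/5.933 = 17.0 W/m.
Coated: R = R_cond + R_conv = 2.458 m·K/W; Q = 100.6/2.458 = 40.9 W/m.

increases: 17.0 → 40.9 W/m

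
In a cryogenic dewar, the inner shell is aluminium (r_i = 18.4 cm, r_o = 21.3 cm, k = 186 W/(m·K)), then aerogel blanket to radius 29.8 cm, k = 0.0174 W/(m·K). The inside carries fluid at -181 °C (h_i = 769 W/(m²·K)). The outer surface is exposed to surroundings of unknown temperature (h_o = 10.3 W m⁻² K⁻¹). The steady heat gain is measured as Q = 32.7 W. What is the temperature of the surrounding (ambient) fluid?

T_out = 22.2 °C

Series resistances:
  R_conv,in = 1/(4πr²h) = 1/(4π·0.184²·769) = 0.003057 K/W
  R_aluminium = (1/0.184 − 1/0.213)/(4πk) = 0.7399/(4π·186) = 3.166×10^-4 K/W
  R_aerogel blanket = (1/0.213 − 1/0.298)/(4πk) = 1.339/(4π·0.0174) = 6.124 K/W
  R_conv,out = 1/(4πr²h) = 1/(4π·0.298²·10.3) = 0.08700 K/W
ΣR = 6.215 K/W
ΔT = Q·ΣR = 32.7 × 6.215 = 203.2 K
Heat flows inward, so T_out = T_in + ΔT = -181 + 203.2 = 22.2 °C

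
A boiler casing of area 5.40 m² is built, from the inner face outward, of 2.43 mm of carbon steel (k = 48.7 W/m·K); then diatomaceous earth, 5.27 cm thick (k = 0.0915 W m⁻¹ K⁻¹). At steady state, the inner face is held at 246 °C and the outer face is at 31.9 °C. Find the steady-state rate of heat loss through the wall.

Resistance network (inner→outer):
  R_carbon steel = L/(kA) = 0.00243/(48.7·5.40) = 9.240×10^-6 K/W
  R_diatomaceous earth = L/(kA) = 0.0527/(0.0915·5.40) = 0.1067 K/W
ΣR = 9.240×10^-6 + 0.1067 = 0.1067 K/W
Q = ΔT/ΣR = (246 °C − 31.9 °C)/0.1067 = 2010 W

Q = 2.01 kW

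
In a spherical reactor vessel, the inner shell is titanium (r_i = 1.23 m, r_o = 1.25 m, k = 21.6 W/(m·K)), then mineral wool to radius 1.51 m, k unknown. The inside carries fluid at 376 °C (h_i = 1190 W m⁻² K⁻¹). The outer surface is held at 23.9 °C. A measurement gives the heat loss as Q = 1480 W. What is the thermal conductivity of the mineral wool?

k = 0.0461 W/m·K

ΣR = ΔT/Q = |376 − 23.9|/1480 = 0.2379 K/W
Known resistances:
  R_conv,in = 1/(4πr²h) = 1/(4π·1.23²·1190) = 4.420×10^-5 K/W
  R_titanium = (1/1.23 − 1/1.25)/(4πk) = 0.01301/(4π·21.6) = 4.792×10^-5 K/W
R_mineral wool = ΣR − ΣR_known = 0.2379 − 9.212×10^-5 = 0.2378 K/W
(1/r₁−1/r₂)/(4πk) = 0.2378 ⇒ k = 0.1377/(4π·0.2378) = 0.0461 W/m·K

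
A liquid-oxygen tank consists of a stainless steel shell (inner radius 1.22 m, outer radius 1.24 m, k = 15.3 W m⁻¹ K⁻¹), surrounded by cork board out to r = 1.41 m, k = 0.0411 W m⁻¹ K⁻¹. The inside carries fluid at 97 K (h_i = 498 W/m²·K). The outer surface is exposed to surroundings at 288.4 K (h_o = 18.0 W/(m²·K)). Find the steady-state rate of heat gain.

Q = 1000 W

Series thermal resistances, inner to outer:
  R_conv,in = 1/(4πr²h) = 1/(4π·1.22²·498) = 1.074×10^-4 K/W
  R_stainless steel = (1/1.22 − 1/1.24)/(4πk) = 0.01322/(4π·15.3) = 6.876×10^-5 K/W
  R_cork board = (1/1.24 − 1/1.41)/(4πk) = 0.09723/(4π·0.0411) = 0.1883 K/W
  R_conv,out = 1/(4πr²h) = 1/(4π·1.41²·18.0) = 0.002224 K/W
ΣR = 1.074×10^-4 + 6.876×10^-5 + 0.1883 + 0.002224 = 0.1907 K/W
Q = ΔT/ΣR = (97 K − 288.4 K)/0.1907 = -1000 W
(Negative Q ⇒ heat flows inward; heat gain = 1000 W.)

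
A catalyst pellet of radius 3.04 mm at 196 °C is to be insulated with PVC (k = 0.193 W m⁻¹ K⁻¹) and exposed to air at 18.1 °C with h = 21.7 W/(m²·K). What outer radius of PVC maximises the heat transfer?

r_cr = 1.78 cm

For a sphere, r_cr = 2k_ins/h = 2·0.193/21.7 = 0.0178 m = 1.78 cm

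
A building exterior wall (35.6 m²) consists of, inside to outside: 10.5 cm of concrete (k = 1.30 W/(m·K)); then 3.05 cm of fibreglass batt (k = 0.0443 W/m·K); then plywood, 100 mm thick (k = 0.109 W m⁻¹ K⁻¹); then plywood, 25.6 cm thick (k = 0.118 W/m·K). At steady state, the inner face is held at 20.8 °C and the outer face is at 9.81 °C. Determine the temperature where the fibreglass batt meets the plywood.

Resistance network (inner→outer):
  R_concrete = L/(kA) = 0.105/(1.30·35.6) = 0.002269 K/W
  R_fibreglass batt = L/(kA) = 0.0305/(0.0443·35.6) = 0.01934 K/W
  R_plywood = L/(kA) = 0.100/(0.109·35.6) = 0.02577 K/W
  R_plywood = L/(kA) = 0.256/(0.118·35.6) = 0.06094 K/W
ΣR = 0.002269 + 0.01934 + 0.02577 + 0.06094 = 0.1083 K/W
Q = ΔT/ΣR = (20.8 °C − 9.81 °C)/0.1083 = 101.5 W
From the inner boundary to the fibreglass batt/plywood interface, ΣR_partial = 0.02161 K/W.
T_interface = T_in − Q·ΣR_partial = 20.8 °C − (101.5)(0.02161) = 18.6 °C

T = 18.6 °C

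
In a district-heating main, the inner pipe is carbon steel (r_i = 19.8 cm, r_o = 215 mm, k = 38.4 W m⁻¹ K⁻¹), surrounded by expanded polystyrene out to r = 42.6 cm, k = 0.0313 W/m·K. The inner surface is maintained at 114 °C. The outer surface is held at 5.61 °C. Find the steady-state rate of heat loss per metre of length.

Resistance network (inner→outer):
  R'_carbon steel = ln(0.215/0.198)/(2πk) = 0.08237/(2π·38.4) = 3.414×10^-4 m·K/W
  R'_expanded polystyrene = ln(0.426/0.215)/(2πk) = 0.6838/(2π·0.0313) = 3.477 m·K/W
ΣR = 3.414×10^-4 + 3.477 = 3.477 m·K/W
Q' = ΔT/ΣR = (114 °C − 5.61 °C)/3.477 = 31.2 W/m

Q' = 31.2 W/m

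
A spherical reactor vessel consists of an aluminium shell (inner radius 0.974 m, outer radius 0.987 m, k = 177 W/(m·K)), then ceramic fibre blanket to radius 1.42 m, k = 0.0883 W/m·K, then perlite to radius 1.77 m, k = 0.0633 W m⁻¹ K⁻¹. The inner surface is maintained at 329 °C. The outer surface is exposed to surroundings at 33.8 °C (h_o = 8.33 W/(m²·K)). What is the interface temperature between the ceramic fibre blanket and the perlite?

T = 149 °C

Resistance network (inner→outer):
  R_aluminium = (1/0.974 − 1/0.987)/(4πk) = 0.01352/(4π·177) = 6.080×10^-6 K/W
  R_ceramic fibre blanket = (1/0.987 − 1/1.42)/(4πk) = 0.3089/(4π·0.0883) = 0.2784 K/W
  R_perlite = (1/1.42 − 1/1.77)/(4πk) = 0.1393/(4π·0.0633) = 0.1751 K/W
  R_conv,out = 1/(4πr²h) = 1/(4π·1.77²·8.33) = 0.003049 K/W
ΣR = 6.080×10^-6 + 0.2784 + 0.1751 + 0.003049 = 0.4566 K/W
Q = ΔT/ΣR = (329 °C − 33.8 °C)/0.4566 = 646.5 W
From the inner boundary to the ceramic fibre blanket/perlite interface, ΣR_partial = 0.2784 K/W.
T_interface = T_in − Q·ΣR_partial = 329 °C − (646.5)(0.2784) = 149 °C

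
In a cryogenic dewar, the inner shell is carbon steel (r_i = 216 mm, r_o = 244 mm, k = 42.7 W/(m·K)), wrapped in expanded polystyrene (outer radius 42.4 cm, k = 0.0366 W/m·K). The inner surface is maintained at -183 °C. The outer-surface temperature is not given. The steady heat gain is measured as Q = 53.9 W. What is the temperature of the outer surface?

T_out = 21.0 °C

Sum the resistances:
  R_carbon steel = (1/0.216 − 1/0.244)/(4πk) = 0.5313/(4π·42.7) = 9.901×10^-4 K/W
  R_expanded polystyrene = (1/0.244 − 1/0.424)/(4πk) = 1.740/(4π·0.0366) = 3.783 K/W
ΣR = 3.784 K/W
ΔT = Q·ΣR = 53.9 × 3.784 = 204.0 K
Heat flows inward, so T_out = T_in + ΔT = -183 + 204.0 = 21.0 °C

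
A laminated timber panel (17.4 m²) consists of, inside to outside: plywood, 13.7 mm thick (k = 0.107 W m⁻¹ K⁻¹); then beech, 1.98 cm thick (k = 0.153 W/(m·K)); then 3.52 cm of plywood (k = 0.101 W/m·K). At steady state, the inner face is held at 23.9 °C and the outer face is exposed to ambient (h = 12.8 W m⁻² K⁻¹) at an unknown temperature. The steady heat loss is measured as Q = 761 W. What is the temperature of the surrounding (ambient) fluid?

Sum the resistances:
  R_plywood = L/(kA) = 0.0137/(0.107·17.4) = 0.007358 K/W
  R_beech = L/(kA) = 0.0198/(0.153·17.4) = 0.007437 K/W
  R_plywood = L/(kA) = 0.0352/(0.101·17.4) = 0.02003 K/W
  R_conv,out = 1/(hA) = 1/(12.8·17.4) = 0.004490 K/W
ΣR = 0.03932 K/W
ΔT = Q·ΣR = 761 × 0.03932 = 29.92 K
Heat flows outward, so T_out = T_in − ΔT = 23.9 − 29.92 = -6.02 °C

T_out = -6.02 °C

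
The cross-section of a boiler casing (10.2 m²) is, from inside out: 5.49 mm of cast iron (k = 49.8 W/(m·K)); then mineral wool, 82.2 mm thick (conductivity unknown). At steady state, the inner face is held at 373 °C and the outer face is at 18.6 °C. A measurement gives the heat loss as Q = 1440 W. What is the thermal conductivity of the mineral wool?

k = 0.0327 W/m·K

ΣR = ΔT/Q = |373 − 18.6|/1440 = 0.2461 K/W
Known resistances:
  R_cast iron = L/(kA) = 0.00549/(49.8·10.2) = 1.081×10^-5 K/W
R_mineral wool = ΣR − ΣR_known = 0.2461 − 1.081×10^-5 = 0.2461 K/W
L/(kA) = 0.2461 ⇒ k = 0.0822/(0.2461·10.2) = 0.0327 W/m·K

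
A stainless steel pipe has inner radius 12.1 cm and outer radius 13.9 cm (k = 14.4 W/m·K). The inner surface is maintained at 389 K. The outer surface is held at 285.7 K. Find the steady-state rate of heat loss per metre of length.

Q' = 67.4 kW/m

Q' = 2πk·ΔT/ln(r₂/r₁) = 2π × 14.4 × 103.3 / ln(0.139/0.121) = 67400 W/m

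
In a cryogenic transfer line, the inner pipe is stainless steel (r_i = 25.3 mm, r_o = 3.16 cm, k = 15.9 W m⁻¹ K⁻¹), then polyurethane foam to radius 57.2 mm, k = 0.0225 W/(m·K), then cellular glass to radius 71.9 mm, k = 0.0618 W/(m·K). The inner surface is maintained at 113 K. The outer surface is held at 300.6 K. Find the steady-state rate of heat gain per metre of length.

Resistance network (inner→outer):
  R'_stainless steel = ln(0.0316/0.0253)/(2πk) = 0.2224/(2π·15.9) = 0.002226 m·K/W
  R'_polyurethane foam = ln(0.0572/0.0316)/(2πk) = 0.5934/(2π·0.0225) = 4.197 m·K/W
  R'_cellular glass = ln(0.0719/0.0572)/(2πk) = 0.2287/(2π·0.0618) = 0.5890 m·K/W
ΣR = 0.002226 + 4.197 + 0.5890 = 4.788 m·K/W
Q' = ΔT/ΣR = (113 K − 300.6 K)/4.788 = -39.2 W/m
(Negative Q' ⇒ heat flows inward; heat gain = 39.2 W/m.)

Q' = 39.2 W/m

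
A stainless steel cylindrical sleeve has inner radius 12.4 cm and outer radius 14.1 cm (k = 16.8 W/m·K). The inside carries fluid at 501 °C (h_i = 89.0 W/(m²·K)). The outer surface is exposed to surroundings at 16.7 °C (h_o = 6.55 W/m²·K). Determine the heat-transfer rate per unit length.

Treat each layer as a resistance in series:
  R'_conv,in = 1/(2πr h) = 1/(2π·0.124·89.0) = 0.01442 m·K/W
  R'_stainless steel = ln(0.141/0.124)/(2πk) = 0.1285/(2π·16.8) = 0.001217 m·K/W
  R'_conv,out = 1/(2πr h) = 1/(2π·0.141·6.55) = 0.1723 m·K/W
ΣR = 0.01442 + 0.001217 + 0.1723 = 0.1879 m·K/W
Q' = ΔT/ΣR = (501 °C − 16.7 °C)/0.1879 = 2580 W/m

Q' = 2.58 kW/m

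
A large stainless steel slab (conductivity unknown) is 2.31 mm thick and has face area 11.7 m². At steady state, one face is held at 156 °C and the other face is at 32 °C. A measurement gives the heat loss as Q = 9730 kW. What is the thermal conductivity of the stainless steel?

ΣR = ΔT/Q = |156 − 32|/9.73×10^6 = 1.274×10^-5 K/W
L/(kA) = 1.274×10^-5 ⇒ k = 0.00231/(1.274×10^-5·11.7) = 15.5 W/m·K

k = 15.5 W/m·K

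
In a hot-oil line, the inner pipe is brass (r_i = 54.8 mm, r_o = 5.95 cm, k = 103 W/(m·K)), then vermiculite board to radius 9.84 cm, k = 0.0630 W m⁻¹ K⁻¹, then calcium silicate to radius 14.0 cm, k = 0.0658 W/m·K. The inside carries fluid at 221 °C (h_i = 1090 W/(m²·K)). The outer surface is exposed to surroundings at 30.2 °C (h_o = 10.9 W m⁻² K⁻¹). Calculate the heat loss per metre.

Treat each layer as a resistance in series:
  R'_conv,in = 1/(2πr h) = 1/(2π·0.0548·1090) = 0.002664 m·K/W
  R'_brass = ln(0.0595/0.0548)/(2πk) = 0.08229/(2π·103) = 1.271×10^-4 m·K/W
  R'_vermiculite board = ln(0.0984/0.0595)/(2πk) = 0.5031/(2π·0.0630) = 1.271 m·K/W
  R'_calcium silicate = ln(0.140/0.0984)/(2πk) = 0.3526/(2π·0.0658) = 0.8529 m·K/W
  R'_conv,out = 1/(2πr h) = 1/(2π·0.140·10.9) = 0.1043 m·K/W
ΣR = 0.002664 + 1.271×10^-4 + 1.271 + 0.8529 + 0.1043 = 2.231 m·K/W
Q' = ΔT/ΣR = (221 °C − 30.2 °C)/2.231 = 85.5 W/m

Q' = 85.5 W/m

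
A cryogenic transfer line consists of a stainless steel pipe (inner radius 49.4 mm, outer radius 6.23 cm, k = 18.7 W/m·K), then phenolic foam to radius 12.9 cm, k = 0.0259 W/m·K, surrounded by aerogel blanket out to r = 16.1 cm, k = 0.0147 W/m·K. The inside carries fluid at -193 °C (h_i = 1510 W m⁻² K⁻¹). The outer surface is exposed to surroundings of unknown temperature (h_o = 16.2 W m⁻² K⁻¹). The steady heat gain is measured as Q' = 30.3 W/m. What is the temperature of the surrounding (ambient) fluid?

T_out = 17.2 °C

Sum the resistances:
  R'_conv,in = 1/(2πr h) = 1/(2π·0.0494·1510) = 0.002134 m·K/W
  R'_stainless steel = ln(0.0623/0.0494)/(2πk) = 0.2320/(2π·18.7) = 0.001975 m·K/W
  R'_phenolic foam = ln(0.129/0.0623)/(2πk) = 0.7279/(2π·0.0259) = 4.473 m·K/W
  R'_aerogel blanket = ln(0.161/0.129)/(2πk) = 0.2216/(2π·0.0147) = 2.399 m·K/W
  R'_conv,out = 1/(2πr h) = 1/(2π·0.161·16.2) = 0.06102 m·K/W
ΣR = 6.937 m·K/W
ΔT = Q'·ΣR = 30.3 × 6.937 = 210.2 K
Heat flows inward, so T_out = T_in + ΔT = -193 + 210.2 = 17.2 °C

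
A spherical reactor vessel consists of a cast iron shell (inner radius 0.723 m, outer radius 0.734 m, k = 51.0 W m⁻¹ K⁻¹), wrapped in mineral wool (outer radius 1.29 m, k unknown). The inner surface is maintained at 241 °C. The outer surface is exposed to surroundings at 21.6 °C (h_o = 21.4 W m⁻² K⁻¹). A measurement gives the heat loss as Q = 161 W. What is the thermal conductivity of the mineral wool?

k = 0.0343 W/m·K

ΣR = ΔT/Q = |241 − 21.6|/161 = 1.363 K/W
Known resistances:
  R_cast iron = (1/0.723 − 1/0.734)/(4πk) = 0.02073/(4π·51.0) = 3.234×10^-5 K/W
  R_conv,out = 1/(4πr²h) = 1/(4π·1.29²·21.4) = 0.002235 K/W
R_mineral wool = ΣR − ΣR_known = 1.363 − 0.002267 = 1.361 K/W
(1/r₁−1/r₂)/(4πk) = 1.361 ⇒ k = 0.5872/(4π·1.361) = 0.0343 W/m·K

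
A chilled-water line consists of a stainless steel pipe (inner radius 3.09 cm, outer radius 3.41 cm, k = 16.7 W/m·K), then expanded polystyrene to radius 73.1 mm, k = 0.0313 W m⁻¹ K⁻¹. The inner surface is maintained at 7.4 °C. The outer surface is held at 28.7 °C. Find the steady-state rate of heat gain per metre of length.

Series thermal resistances, inner to outer:
  R'_stainless steel = ln(0.0341/0.0309)/(2πk) = 0.09854/(2π·16.7) = 9.391×10^-4 m·K/W
  R'_expanded polystyrene = ln(0.0731/0.0341)/(2πk) = 0.7625/(2π·0.0313) = 3.877 m·K/W
ΣR = 9.391×10^-4 + 3.877 = 3.878 m·K/W
Q' = ΔT/ΣR = (7.4 °C − 28.7 °C)/3.878 = -5.49 W/m
(Negative Q' ⇒ heat flows inward; heat gain = 5.49 W/m.)

Q' = 5.49 W/m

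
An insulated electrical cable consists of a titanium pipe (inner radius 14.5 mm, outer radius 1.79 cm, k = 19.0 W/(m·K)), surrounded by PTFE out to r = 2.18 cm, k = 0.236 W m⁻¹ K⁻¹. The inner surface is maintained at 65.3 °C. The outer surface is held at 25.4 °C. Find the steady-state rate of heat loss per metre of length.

Q' = 296 W/m

Treat each layer as a resistance in series:
  R'_titanium = ln(0.0179/0.0145)/(2πk) = 0.2107/(2π·19.0) = 0.001765 m·K/W
  R'_PTFE = ln(0.0218/0.0179)/(2πk) = 0.1971/(2π·0.236) = 0.1329 m·K/W
ΣR = 0.001765 + 0.1329 = 0.1347 m·K/W
Q' = ΔT/ΣR = (65.3 °C − 25.4 °C)/0.1347 = 296 W/m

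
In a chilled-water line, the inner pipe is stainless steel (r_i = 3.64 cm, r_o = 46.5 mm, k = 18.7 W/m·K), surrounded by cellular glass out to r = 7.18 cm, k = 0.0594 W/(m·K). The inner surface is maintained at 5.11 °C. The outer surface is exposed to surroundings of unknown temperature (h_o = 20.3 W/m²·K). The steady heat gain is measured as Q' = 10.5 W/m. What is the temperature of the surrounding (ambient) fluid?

Series resistances:
  R'_stainless steel = ln(0.0465/0.0364)/(2πk) = 0.2449/(2π·18.7) = 0.002084 m·K/W
  R'_cellular glass = ln(0.0718/0.0465)/(2πk) = 0.4344/(2π·0.0594) = 1.164 m·K/W
  R'_conv,out = 1/(2πr h) = 1/(2π·0.0718·20.3) = 0.1092 m·K/W
ΣR = 1.275 m·K/W
ΔT = Q'·ΣR = 10.5 × 1.275 = 13.39 K
Heat flows inward, so T_out = T_in + ΔT = 5.11 + 13.39 = 18.5 °C

T_out = 18.5 °C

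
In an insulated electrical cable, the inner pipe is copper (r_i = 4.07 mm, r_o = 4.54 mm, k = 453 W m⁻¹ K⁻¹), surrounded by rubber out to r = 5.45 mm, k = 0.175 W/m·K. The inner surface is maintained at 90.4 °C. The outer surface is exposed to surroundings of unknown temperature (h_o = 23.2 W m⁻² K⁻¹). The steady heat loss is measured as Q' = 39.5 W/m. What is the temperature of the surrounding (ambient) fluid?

Series resistances:
  R'_copper = ln(0.00454/0.00407)/(2πk) = 0.1093/(2π·453) = 3.840×10^-5 m·K/W
  R'_rubber = ln(0.00545/0.00454)/(2πk) = 0.1827/(2π·0.175) = 0.1661 m·K/W
  R'_conv,out = 1/(2πr h) = 1/(2π·0.00545·23.2) = 1.259 m·K/W
ΣR = 1.425 m·K/W
ΔT = Q'·ΣR = 39.5 × 1.425 = 56.29 K
Heat flows outward, so T_out = T_in − ΔT = 90.4 − 56.29 = 34.1 °C

T_out = 34.1 °C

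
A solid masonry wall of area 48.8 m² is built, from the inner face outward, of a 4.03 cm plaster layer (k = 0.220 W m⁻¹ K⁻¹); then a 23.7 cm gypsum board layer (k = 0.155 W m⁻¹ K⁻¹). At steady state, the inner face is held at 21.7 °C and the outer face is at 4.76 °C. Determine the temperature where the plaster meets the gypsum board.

Series thermal resistances, inner to outer:
  R_plaster = L/(kA) = 0.0403/(0.220·48.8) = 0.003754 K/W
  R_gypsum board = L/(kA) = 0.237/(0.155·48.8) = 0.03133 K/W
ΣR = 0.003754 + 0.03133 = 0.03508 K/W
Q = ΔT/ΣR = (21.7 °C − 4.76 °C)/0.03508 = 482.9 W
From the inner boundary to the plaster/gypsum board interface, ΣR_partial = 0.003754 K/W.
T_interface = T_in − Q·ΣR_partial = 21.7 °C − (482.9)(0.003754) = 19.9 °C

T = 19.9 °C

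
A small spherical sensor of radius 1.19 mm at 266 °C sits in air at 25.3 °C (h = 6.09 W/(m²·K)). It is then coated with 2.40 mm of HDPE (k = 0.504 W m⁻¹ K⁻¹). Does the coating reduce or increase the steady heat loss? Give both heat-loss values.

Critical radius for a sphere: r_cr = 2k/h = 0.166 m = 16.6 cm.
Outer radius after coating: r₂ = 0.00119 + 0.00240 = 0.00359 m.
Since r₁ < r_cr and r₂ ≤ r_cr, the coating moves toward the maximum at r_cr — heat loss rises.
Bare: R = 1/(4πr₁²h) = 9227 K/W; Q = 240.7/9227 = 0.0261 W.
Coated: R = R_cond + R_conv = 1103 K/W; Q = 240.7/1103 = 0.218 W.

increases: 0.0261 → 0.218 W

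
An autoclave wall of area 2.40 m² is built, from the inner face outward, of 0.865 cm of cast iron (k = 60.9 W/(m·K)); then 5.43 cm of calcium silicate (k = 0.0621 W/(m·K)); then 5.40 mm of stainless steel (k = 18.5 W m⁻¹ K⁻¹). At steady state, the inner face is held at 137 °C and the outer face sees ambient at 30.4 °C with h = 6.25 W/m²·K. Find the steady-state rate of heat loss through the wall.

Q = 247 W

Treat each layer as a resistance in series:
  R_cast iron = L/(kA) = 0.00865/(60.9·2.40) = 5.918×10^-5 K/W
  R_calcium silicate = L/(kA) = 0.0543/(0.0621·2.40) = 0.3643 K/W
  R_stainless steel = L/(kA) = 0.00540/(18.5·2.40) = 1.216×10^-4 K/W
  R_conv,out = 1/(hA) = 1/(6.25·2.40) = 0.06667 K/W
ΣR = 5.918×10^-5 + 0.3643 + 1.216×10^-4 + 0.06667 = 0.4312 K/W
Q = ΔT/ΣR = (137 °C − 30.4 °C)/0.4312 = 247 W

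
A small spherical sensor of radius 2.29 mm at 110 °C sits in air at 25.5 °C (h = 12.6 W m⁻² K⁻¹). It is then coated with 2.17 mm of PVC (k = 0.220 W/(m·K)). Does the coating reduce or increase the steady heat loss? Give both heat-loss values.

Critical radius for a sphere: r_cr = 2k/h = 0.0349 m = 3.49 cm.
Outer radius after coating: r₂ = 0.00229 + 0.00217 = 0.00446 m.
Since r₁ < r_cr and r₂ ≤ r_cr, the coating moves toward the maximum at r_cr — heat loss rises.
Bare: R = 1/(4πr₁²h) = 1204 K/W; Q = 84.5/1204 = 0.0702 W.
Coated: R = R_cond + R_conv = 394.4 K/W; Q = 84.5/394.4 = 0.214 W.

increases: 0.0702 → 0.214 W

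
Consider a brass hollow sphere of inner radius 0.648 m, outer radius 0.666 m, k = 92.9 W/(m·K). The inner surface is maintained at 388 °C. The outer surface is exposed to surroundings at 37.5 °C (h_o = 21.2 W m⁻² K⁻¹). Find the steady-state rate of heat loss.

Treat each layer as a resistance in series:
  R_brass = (1/0.648 − 1/0.666)/(4πk) = 0.04171/(4π·92.9) = 3.573×10^-5 K/W
  R_conv,out = 1/(4πr²h) = 1/(4π·0.666²·21.2) = 0.008463 K/W
ΣR = 3.573×10^-5 + 0.008463 = 0.008499 K/W
Q = ΔT/ΣR = (388 °C − 37.5 °C)/0.008499 = 41200 W

Q = 41200 W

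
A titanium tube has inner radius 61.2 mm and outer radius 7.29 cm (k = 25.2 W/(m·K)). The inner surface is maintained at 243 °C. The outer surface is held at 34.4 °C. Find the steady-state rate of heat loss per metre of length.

Q' = 189 kW/m

Q' = 2πk·ΔT/ln(r₂/r₁) = 2π × 25.2 × 208.6 / ln(0.0729/0.0612) = 1.89×10^5 W/m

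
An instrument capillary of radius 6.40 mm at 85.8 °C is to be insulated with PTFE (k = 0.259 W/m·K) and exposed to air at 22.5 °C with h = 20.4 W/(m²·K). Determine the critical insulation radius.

For a cylinder, r_cr = k_ins/h = 0.259/20.4 = 0.0127 m = 1.27 cm

r_cr = 1.27 cm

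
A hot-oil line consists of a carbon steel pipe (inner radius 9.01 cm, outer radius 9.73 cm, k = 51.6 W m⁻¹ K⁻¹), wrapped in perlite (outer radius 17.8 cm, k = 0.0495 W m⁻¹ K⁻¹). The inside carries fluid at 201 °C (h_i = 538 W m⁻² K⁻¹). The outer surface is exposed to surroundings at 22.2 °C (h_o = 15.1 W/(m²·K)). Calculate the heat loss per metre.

Series thermal resistances, inner to outer:
  R'_conv,in = 1/(2πr h) = 1/(2π·0.0901·538) = 0.003283 m·K/W
  R'_carbon steel = ln(0.0973/0.0901)/(2πk) = 0.07688/(2π·51.6) = 2.371×10^-4 m·K/W
  R'_perlite = ln(0.178/0.0973)/(2πk) = 0.6040/(2π·0.0495) = 1.942 m·K/W
  R'_conv,out = 1/(2πr h) = 1/(2π·0.178·15.1) = 0.05921 m·K/W
ΣR = 0.003283 + 2.371×10^-4 + 1.942 + 0.05921 = 2.005 m·K/W
Q' = ΔT/ΣR = (201 °C − 22.2 °C)/2.005 = 89.2 W/m

Q' = 89.2 W/m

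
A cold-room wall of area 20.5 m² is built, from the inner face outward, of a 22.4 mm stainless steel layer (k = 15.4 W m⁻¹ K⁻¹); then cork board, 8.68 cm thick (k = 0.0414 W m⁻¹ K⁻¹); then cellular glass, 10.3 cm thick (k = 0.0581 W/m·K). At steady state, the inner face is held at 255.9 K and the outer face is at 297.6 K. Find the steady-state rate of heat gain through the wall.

Q = 221 W

Resistance network (inner→outer):
  R_stainless steel = L/(kA) = 0.0224/(15.4·20.5) = 7.095×10^-5 K/W
  R_cork board = L/(kA) = 0.0868/(0.0414·20.5) = 0.1023 K/W
  R_cellular glass = L/(kA) = 0.103/(0.0581·20.5) = 0.08648 K/W
ΣR = 7.095×10^-5 + 0.1023 + 0.08648 = 0.1889 K/W
Q = ΔT/ΣR = (255.9 K − 297.6 K)/0.1889 = -221 W
(Negative Q ⇒ heat flows inward; heat gain = 221 W.)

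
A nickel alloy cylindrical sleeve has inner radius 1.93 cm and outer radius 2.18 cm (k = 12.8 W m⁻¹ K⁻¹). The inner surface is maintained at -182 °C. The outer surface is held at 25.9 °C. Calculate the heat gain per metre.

Q' = 1.37×10^5 W/m

Q' = 2πk·ΔT/ln(r₂/r₁) = 2π × 12.8 × 207.9 / ln(0.0218/0.0193) = 1.37×10^5 W/m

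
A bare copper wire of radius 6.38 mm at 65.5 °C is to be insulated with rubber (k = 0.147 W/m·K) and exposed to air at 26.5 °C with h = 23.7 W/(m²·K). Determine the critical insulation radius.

For a cylinder, r_cr = k_ins/h = 0.147/23.7 = 0.00620 m = 0.620 cm

r_cr = 0.620 cm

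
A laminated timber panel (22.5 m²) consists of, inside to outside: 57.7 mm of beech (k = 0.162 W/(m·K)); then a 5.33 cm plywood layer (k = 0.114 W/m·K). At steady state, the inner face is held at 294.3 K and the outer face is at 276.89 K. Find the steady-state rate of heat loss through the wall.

Treat each layer as a resistance in series:
  R_beech = L/(kA) = 0.0577/(0.162·22.5) = 0.01583 K/W
  R_plywood = L/(kA) = 0.0533/(0.114·22.5) = 0.02078 K/W
ΣR = 0.01583 + 0.02078 = 0.03661 K/W
Q = ΔT/ΣR = (294.3 K − 276.89 K)/0.03661 = 476 W

Q = 476 W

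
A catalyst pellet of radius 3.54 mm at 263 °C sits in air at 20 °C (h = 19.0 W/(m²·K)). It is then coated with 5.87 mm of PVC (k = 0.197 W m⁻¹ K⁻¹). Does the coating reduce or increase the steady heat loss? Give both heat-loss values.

Critical radius for a sphere: r_cr = 2k/h = 0.0207 m = 2.07 cm.
Outer radius after coating: r₂ = 0.00354 + 0.00587 = 0.00941 m.
Since r₁ < r_cr and r₂ ≤ r_cr, the coating moves toward the maximum at r_cr — heat loss rises.
Bare: R = 1/(4πr₁²h) = 334.2 K/W; Q = 243/334.2 = 0.727 W.
Coated: R = R_cond + R_conv = 118.5 K/W; Q = 243/118.5 = 2.05 W.

increases: 0.727 → 2.05 W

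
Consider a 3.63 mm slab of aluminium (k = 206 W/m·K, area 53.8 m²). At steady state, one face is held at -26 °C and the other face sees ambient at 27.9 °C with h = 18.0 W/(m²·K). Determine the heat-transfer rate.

Q = 52200 W

Resistance network (inner→outer):
  R_aluminium = L/(kA) = 0.00363/(206·53.8) = 3.275×10^-7 K/W
  R_conv,out = 1/(hA) = 1/(18.0·53.8) = 0.001033 K/W
ΣR = 3.275×10^-7 + 0.001033 = 0.001033 K/W
Q = ΔT/ΣR = (-26 °C − 27.9 °C)/0.001033 = -52200 W
(Negative Q ⇒ heat flows inward; heat gain = 52200 W.)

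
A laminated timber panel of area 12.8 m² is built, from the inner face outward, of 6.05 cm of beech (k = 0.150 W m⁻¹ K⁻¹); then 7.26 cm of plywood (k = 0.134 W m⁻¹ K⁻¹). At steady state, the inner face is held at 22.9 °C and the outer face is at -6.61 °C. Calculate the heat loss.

Series thermal resistances, inner to outer:
  R_beech = L/(kA) = 0.0605/(0.150·12.8) = 0.03151 K/W
  R_plywood = L/(kA) = 0.0726/(0.134·12.8) = 0.04233 K/W
ΣR = 0.03151 + 0.04233 = 0.07384 K/W
Q = ΔT/ΣR = (22.9 °C − -6.61 °C)/0.07384 = 400 W

Q = 400 W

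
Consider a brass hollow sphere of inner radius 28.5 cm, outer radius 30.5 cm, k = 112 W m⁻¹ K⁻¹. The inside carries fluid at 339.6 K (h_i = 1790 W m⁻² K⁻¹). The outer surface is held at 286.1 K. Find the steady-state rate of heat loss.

Q = 75.3 kW

Series thermal resistances, inner to outer:
  R_conv,in = 1/(4πr²h) = 1/(4π·0.285²·1790) = 5.473×10^-4 K/W
  R_brass = (1/0.285 − 1/0.305)/(4πk) = 0.2301/(4π·112) = 1.635×10^-4 K/W
ΣR = 5.473×10^-4 + 1.635×10^-4 = 7.108×10^-4 K/W
Q = ΔT/ΣR = (339.6 K − 286.1 K)/7.108×10^-4 = 75300 W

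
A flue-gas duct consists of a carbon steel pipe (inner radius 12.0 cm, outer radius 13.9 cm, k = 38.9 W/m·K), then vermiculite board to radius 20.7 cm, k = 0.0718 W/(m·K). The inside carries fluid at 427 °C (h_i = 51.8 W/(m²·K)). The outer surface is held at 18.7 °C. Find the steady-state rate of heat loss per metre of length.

Resistance network (inner→outer):
  R'_conv,in = 1/(2πr h) = 1/(2π·0.120·51.8) = 0.02560 m·K/W
  R'_carbon steel = ln(0.139/0.120)/(2πk) = 0.1470/(2π·38.9) = 6.014×10^-4 m·K/W
  R'_vermiculite board = ln(0.207/0.139)/(2πk) = 0.3982/(2π·0.0718) = 0.8828 m·K/W
ΣR = 0.02560 + 6.014×10^-4 + 0.8828 = 0.9090 m·K/W
Q' = ΔT/ΣR = (427 °C − 18.7 °C)/0.9090 = 449 W/m

Q' = 449 W/m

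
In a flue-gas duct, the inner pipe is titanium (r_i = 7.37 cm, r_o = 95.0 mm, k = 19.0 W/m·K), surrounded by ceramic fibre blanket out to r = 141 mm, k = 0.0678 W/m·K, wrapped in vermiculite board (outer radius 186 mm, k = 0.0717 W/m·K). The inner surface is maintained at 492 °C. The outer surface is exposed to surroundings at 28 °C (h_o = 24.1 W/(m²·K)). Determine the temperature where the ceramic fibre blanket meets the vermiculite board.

Treat each layer as a resistance in series:
  R'_titanium = ln(0.0950/0.0737)/(2πk) = 0.2539/(2π·19.0) = 0.002127 m·K/W
  R'_ceramic fibre blanket = ln(0.141/0.0950)/(2πk) = 0.3949/(2π·0.0678) = 0.9270 m·K/W
  R'_vermiculite board = ln(0.186/0.141)/(2πk) = 0.2770/(2π·0.0717) = 0.6148 m·K/W
  R'_conv,out = 1/(2πr h) = 1/(2π·0.186·24.1) = 0.03551 m·K/W
ΣR = 0.002127 + 0.9270 + 0.6148 + 0.03551 = 1.579 m·K/W
Q' = ΔT/ΣR = (492 °C − 28 °C)/1.579 = 293.9 W/m
From the inner boundary to the ceramic fibre blanket/vermiculite board interface, ΣR_partial = 0.9291 m·K/W.
T_interface = T_in − Q'·ΣR_partial = 492 °C − (293.9)(0.9291) = 219 °C

T = 219 °C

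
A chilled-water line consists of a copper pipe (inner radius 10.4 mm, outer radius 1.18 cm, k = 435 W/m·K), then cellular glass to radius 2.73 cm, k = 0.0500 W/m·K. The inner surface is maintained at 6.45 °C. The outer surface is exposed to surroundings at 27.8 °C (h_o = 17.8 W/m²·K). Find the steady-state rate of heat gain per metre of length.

Q' = 7.12 W/m

Series thermal resistances, inner to outer:
  R'_copper = ln(0.0118/0.0104)/(2πk) = 0.1263/(2π·435) = 4.621×10^-5 m·K/W
  R'_cellular glass = ln(0.0273/0.0118)/(2πk) = 0.8388/(2π·0.0500) = 2.670 m·K/W
  R'_conv,out = 1/(2πr h) = 1/(2π·0.0273·17.8) = 0.3275 m·K/W
ΣR = 4.621×10^-5 + 2.670 + 0.3275 = 2.998 m·K/W
Q' = ΔT/ΣR = (6.45 °C − 27.8 °C)/2.998 = -7.12 W/m
(Negative Q' ⇒ heat flows inward; heat gain = 7.12 W/m.)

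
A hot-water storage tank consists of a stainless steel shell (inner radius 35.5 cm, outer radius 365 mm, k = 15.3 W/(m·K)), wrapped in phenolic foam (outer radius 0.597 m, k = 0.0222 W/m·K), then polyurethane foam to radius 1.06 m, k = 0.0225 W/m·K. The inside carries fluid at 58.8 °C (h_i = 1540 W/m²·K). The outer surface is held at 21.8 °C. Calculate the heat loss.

Resistance network (inner→outer):
  R_conv,in = 1/(4πr²h) = 1/(4π·0.355²·1540) = 4.100×10^-4 K/W
  R_stainless steel = (1/0.355 − 1/0.365)/(4πk) = 0.07718/(4π·15.3) = 4.014×10^-4 K/W
  R_phenolic foam = (1/0.365 − 1/0.597)/(4πk) = 1.065/(4π·0.0222) = 3.816 K/W
  R_polyurethane foam = (1/0.597 − 1/1.06)/(4πk) = 0.7316/(4π·0.0225) = 2.588 K/W
ΣR = 4.100×10^-4 + 4.014×10^-4 + 3.816 + 2.588 = 6.405 K/W
Q = ΔT/ΣR = (58.8 °C − 21.8 °C)/6.405 = 5.78 W

Q = 5.78 W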